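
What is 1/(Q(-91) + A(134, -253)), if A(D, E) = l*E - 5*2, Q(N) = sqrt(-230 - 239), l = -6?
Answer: 1508/2274533 - I*sqrt(469)/2274533 ≈ 0.00066299 - 9.5213e-6*I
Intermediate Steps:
Q(N) = I*sqrt(469) (Q(N) = sqrt(-469) = I*sqrt(469))
A(D, E) = -10 - 6*E (A(D, E) = -6*E - 5*2 = -6*E - 10 = -10 - 6*E)
1/(Q(-91) + A(134, -253)) = 1/(I*sqrt(469) + (-10 - 6*(-253))) = 1/(I*sqrt(469) + (-10 + 1518)) = 1/(I*sqrt(469) + 1508) = 1/(1508 + I*sqrt(469))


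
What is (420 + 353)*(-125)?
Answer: -96625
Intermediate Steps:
(420 + 353)*(-125) = 773*(-125) = -96625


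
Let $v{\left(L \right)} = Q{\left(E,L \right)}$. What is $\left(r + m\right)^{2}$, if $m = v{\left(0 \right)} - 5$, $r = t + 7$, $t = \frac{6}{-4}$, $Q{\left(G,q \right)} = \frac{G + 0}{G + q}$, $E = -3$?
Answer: $\frac{9}{4} \approx 2.25$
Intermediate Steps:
$Q{\left(G,q \right)} = \frac{G}{G + q}$
$t = - \frac{3}{2}$ ($t = 6 \left(- \frac{1}{4}\right) = - \frac{3}{2} \approx -1.5$)
$v{\left(L \right)} = - \frac{3}{-3 + L}$
$r = \frac{11}{2}$ ($r = - \frac{3}{2} + 7 = \frac{11}{2} \approx 5.5$)
$m = -4$ ($m = - \frac{3}{-3 + 0} - 5 = - \frac{3}{-3} - 5 = \left(-3\right) \left(- \frac{1}{3}\right) - 5 = 1 - 5 = -4$)
$\left(r + m\right)^{2} = \left(\frac{11}{2} - 4\right)^{2} = \left(\frac{3}{2}\right)^{2} = \frac{9}{4}$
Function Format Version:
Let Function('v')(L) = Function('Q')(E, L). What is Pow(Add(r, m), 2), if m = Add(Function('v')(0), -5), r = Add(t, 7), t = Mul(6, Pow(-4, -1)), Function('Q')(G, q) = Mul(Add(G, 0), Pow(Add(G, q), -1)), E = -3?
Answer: Rational(9, 4) ≈ 2.2500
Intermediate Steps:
Function('Q')(G, q) = Mul(G, Pow(Add(G, q), -1))
t = Rational(-3, 2) (t = Mul(6, Rational(-1, 4)) = Rational(-3, 2) ≈ -1.5000)
Function('v')(L) = Mul(-3, Pow(Add(-3, L), -1))
r = Rational(11, 2) (r = Add(Rational(-3, 2), 7) = Rational(11, 2) ≈ 5.5000)
m = -4 (m = Add(Mul(-3, Pow(Add(-3, 0), -1)), -5) = Add(Mul(-3, Pow(-3, -1)), -5) = Add(Mul(-3, Rational(-1, 3)), -5) = Add(1, -5) = -4)
Pow(Add(r, m), 2) = Pow(Add(Rational(11, 2), -4), 2) = Pow(Rational(3, 2), 2) = Rational(9, 4)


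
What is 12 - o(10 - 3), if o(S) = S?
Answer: 5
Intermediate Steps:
12 - o(10 - 3) = 12 - (10 - 3) = 12 - 1*7 = 12 - 7 = 5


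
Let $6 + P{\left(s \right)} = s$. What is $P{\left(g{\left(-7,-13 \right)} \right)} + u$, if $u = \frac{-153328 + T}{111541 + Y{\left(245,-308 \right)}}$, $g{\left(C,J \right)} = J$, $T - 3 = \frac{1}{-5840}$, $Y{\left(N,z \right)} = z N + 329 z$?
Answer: $- \frac{6344832959}{381065840} \approx -16.65$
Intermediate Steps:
$Y{\left(N,z \right)} = 329 z + N z$ ($Y{\left(N,z \right)} = N z + 329 z = 329 z + N z$)
$T = \frac{17519}{5840}$ ($T = 3 + \frac{1}{-5840} = 3 - \frac{1}{5840} = \frac{17519}{5840} \approx 2.9998$)
$P{\left(s \right)} = -6 + s$
$u = \frac{895418001}{381065840}$ ($u = \frac{-153328 + \frac{17519}{5840}}{111541 - 308 \left(329 + 245\right)} = - \frac{895418001}{5840 \left(111541 - 176792\right)} = - \frac{895418001}{5840 \left(-65251\right)} = \left(- \frac{895418001}{5840}\right) \left(- \frac{1}{65251}\right) = \frac{895418001}{381065840} \approx 2.3498$)
$P{\left(g{\left(-7,-13 \right)} \right)} + u = \left(-6 - 13\right) + \frac{895418001}{381065840} = -19 + \frac{895418001}{381065840} = - \frac{6344832959}{381065840}$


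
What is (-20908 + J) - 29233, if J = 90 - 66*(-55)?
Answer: -46421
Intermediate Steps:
J = 3720 (J = 90 + 3630 = 3720)
(-20908 + J) - 29233 = (-20908 + 3720) - 29233 = -17188 - 29233 = -46421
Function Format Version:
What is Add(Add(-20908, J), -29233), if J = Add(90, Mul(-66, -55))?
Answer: -46421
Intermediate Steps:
J = 3720 (J = Add(90, 3630) = 3720)
Add(Add(-20908, J), -29233) = Add(Add(-20908, 3720), -29233) = Add(-17188, -29233) = -46421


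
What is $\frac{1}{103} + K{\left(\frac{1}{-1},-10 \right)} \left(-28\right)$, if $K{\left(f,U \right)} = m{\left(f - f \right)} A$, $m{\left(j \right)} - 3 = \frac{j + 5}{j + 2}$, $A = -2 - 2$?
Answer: $\frac{63449}{103} \approx 616.01$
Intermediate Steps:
$A = -4$
$m{\left(j \right)} = 3 + \frac{5 + j}{2 + j}$ ($m{\left(j \right)} = 3 + \frac{j + 5}{j + 2} = 3 + \frac{5 + j}{2 + j}$)
$K{\left(f,U \right)} = -22$ ($K{\left(f,U \right)} = \frac{11 + 4 \left(f - f\right)}{2 + \left(f - f\right)} \left(-4\right) = \frac{11 + 4 \cdot 0}{2 + 0} \left(-4\right) = \frac{11 + 0}{2} \left(-4\right) = \frac{1}{2} \cdot 11 \left(-4\right) = \frac{11}{2} \left(-4\right) = -22$)
$\frac{1}{103} + K{\left(\frac{1}{-1},-10 \right)} \left(-28\right) = \frac{1}{103} - -616 = \frac{1}{103} + 616 = \frac{63449}{103}$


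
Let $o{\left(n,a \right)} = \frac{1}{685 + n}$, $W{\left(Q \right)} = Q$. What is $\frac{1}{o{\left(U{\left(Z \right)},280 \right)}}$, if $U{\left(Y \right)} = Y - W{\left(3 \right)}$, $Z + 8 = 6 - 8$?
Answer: $672$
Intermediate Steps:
$Z = -10$ ($Z = -8 + \left(6 - 8\right) = -8 - 2 = -10$)
$U{\left(Y \right)} = -3 + Y$ ($U{\left(Y \right)} = Y - 3 = -3 + Y$)
$\frac{1}{o{\left(U{\left(Z \right)},280 \right)}} = \frac{1}{\frac{1}{685 - 13}} = \frac{1}{\frac{1}{672}} = 672$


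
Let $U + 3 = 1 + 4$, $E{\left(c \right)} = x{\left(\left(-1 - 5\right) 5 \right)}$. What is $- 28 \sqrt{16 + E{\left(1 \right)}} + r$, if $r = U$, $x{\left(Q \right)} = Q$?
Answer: $2 - 28 i \sqrt{14} \approx 2.0 - 104.77 i$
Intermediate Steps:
$E{\left(c \right)} = -30$ ($E{\left(c \right)} = \left(-1 - 5\right) 5 = \left(-6\right) 5 = -30$)
$U = 2$ ($U = -3 + \left(1 + 4\right) = -3 + 5 = 2$)
$r = 2$
$- 28 \sqrt{16 + E{\left(1 \right)}} + r = - 28 \sqrt{16 - 30} + 2 = - 28 \sqrt{-14} + 2 = - 28 i \sqrt{14} + 2 = 2 - 28 i \sqrt{14}$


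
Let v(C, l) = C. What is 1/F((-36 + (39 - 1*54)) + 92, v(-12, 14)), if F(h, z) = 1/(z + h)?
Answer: 29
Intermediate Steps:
F(h, z) = 1/(h + z)
1/F((-36 + (39 - 1*54)) + 92, v(-12, 14)) = 1/(1/(((-36 + (39 - 1*54)) + 92) - 12)) = 1/(1/(((-36 + (39 - 54)) + 92) - 12)) = 1/(1/(((-36 - 15) + 92) - 12)) = 1/(1/((-51 + 92) - 12)) = 1/(1/(41 - 12)) = 1/(1/29) = 29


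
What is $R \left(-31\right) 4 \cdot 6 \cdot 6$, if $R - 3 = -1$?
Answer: $-8928$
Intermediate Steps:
$R = 2$ ($R = 3 - 1 = 2$)
$R \left(-31\right) 4 \cdot 6 \cdot 6 = 2 \left(-31\right) 4 \cdot 6 \cdot 6 = - 62 \cdot 24 \cdot 6 = \left(-62\right) 144 = -8928$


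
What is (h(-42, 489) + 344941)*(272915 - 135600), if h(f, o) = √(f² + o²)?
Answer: 47365573415 + 411945*√26765 ≈ 4.7433e+10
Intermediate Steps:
(h(-42, 489) + 344941)*(272915 - 135600) = (√((-42)² + 489²) + 344941)*(272915 - 135600) = (√(1764 + 239121) + 344941)*137315 = (√240885 + 344941)*137315 = (3*√26765 + 344941)*137315 = (344941 + 3*√26765)*137315 = 47365573415 + 411945*√26765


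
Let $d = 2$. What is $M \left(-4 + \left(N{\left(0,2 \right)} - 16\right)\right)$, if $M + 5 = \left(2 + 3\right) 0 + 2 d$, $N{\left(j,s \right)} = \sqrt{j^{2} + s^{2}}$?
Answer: $18$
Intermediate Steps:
$M = -1$ ($M = -5 + \left(\left(2 + 3\right) 0 + 2 \cdot 2\right) = -5 + \left(5 \cdot 0 + 4\right) = -5 + \left(0 + 4\right) = -5 + 4 = -1$)
$M \left(-4 + \left(N{\left(0,2 \right)} - 16\right)\right) = - (-4 - \left(16 - \sqrt{0^{2} + 2^{2}}\right)) = - (-4 - \left(16 - \sqrt{0 + 4}\right)) = - (-4 - \left(16 - \sqrt{4}\right)) = - (-4 + \left(2 - 16\right)) = - (-4 - 14) = \left(-1\right) \left(-18\right) = 18$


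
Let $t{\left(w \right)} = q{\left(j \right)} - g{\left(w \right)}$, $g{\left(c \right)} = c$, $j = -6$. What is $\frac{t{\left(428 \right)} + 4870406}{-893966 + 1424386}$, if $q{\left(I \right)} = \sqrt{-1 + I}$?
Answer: $\frac{2434989}{265210} + \frac{i \sqrt{7}}{530420} \approx 9.1814 + 4.988 \cdot 10^{-6} i$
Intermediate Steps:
$t{\left(w \right)} = - w + i \sqrt{7}$ ($t{\left(w \right)} = \sqrt{-1 - 6} - w = \sqrt{-7} - w = i \sqrt{7} - w = - w + i \sqrt{7}$)
$\frac{t{\left(428 \right)} + 4870406}{-893966 + 1424386} = \frac{\left(\left(-1\right) 428 + i \sqrt{7}\right) + 4870406}{-893966 + 1424386} = \frac{\left(-428 + i \sqrt{7}\right) + 4870406}{530420} = \left(4869978 + i \sqrt{7}\right) \frac{1}{530420} = \frac{2434989}{265210} + \frac{i \sqrt{7}}{530420}$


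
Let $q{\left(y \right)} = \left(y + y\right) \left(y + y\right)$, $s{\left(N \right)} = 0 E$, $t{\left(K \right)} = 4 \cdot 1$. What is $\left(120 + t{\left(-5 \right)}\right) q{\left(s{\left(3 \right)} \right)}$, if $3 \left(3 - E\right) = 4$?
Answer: $0$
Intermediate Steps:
$t{\left(K \right)} = 4$
$E = \frac{5}{3}$ ($E = 3 - \frac{4}{3} = \frac{5}{3} \approx 1.6667$)
$s{\left(N \right)} = 0$ ($s{\left(N \right)} = 0 \cdot \frac{5}{3} = 0$)
$q{\left(y \right)} = 4 y^{2}$ ($q{\left(y \right)} = 2 y 2 y = 4 y^{2}$)
$\left(120 + t{\left(-5 \right)}\right) q{\left(s{\left(3 \right)} \right)} = \left(120 + 4\right) 4 \cdot 0^{2} = 124 \cdot 4 \cdot 0 = 124 \cdot 0 = 0$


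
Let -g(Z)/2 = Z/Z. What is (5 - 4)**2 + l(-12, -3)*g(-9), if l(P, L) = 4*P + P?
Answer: 121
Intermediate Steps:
g(Z) = -2 (g(Z) = -2*Z/Z = -2*1 = -2)
l(P, L) = 5*P
(5 - 4)**2 + l(-12, -3)*g(-9) = (5 - 4)**2 + (5*(-12))*(-2) = 1**2 - 60*(-2) = 1 + 120 = 121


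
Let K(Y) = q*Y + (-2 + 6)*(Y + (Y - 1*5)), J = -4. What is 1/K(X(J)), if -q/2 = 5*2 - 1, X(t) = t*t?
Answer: -1/180 ≈ -0.0055556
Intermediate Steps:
X(t) = t²
q = -18 (q = -2*(5*2 - 1) = -2*(10 - 1) = -2*9 = -18)
K(Y) = -20 - 10*Y (K(Y) = -18*Y + (-2 + 6)*(Y + (Y - 1*5)) = -18*Y + 4*(Y + (Y - 5)) = -18*Y + 4*(Y + (-5 + Y)) = -18*Y + 4*(-5 + 2*Y) = -18*Y + (-20 + 8*Y) = -20 - 10*Y)
1/K(X(J)) = 1/(-20 - 10*(-4)²) = 1/(-20 - 10*16) = 1/(-20 - 160) = 1/(-180) = -1/180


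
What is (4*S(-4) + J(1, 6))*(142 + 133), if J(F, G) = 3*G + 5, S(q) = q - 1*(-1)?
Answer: 3025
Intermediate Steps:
S(q) = 1 + q (S(q) = q + 1 = 1 + q)
J(F, G) = 5 + 3*G
(4*S(-4) + J(1, 6))*(142 + 133) = (4*(1 - 4) + (5 + 3*6))*(142 + 133) = (4*(-3) + (5 + 18))*275 = (-12 + 23)*275 = 11*275 = 3025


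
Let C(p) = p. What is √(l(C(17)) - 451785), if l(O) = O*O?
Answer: 2*I*√112874 ≈ 671.93*I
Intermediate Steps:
l(O) = O²
√(l(C(17)) - 451785) = √(17² - 451785) = √(289 - 451785) = √(-451496) = 2*I*√112874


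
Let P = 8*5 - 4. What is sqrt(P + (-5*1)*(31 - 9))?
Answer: I*sqrt(74) ≈ 8.6023*I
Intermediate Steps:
P = 36 (P = 40 - 4 = 36)
sqrt(P + (-5*1)*(31 - 9)) = sqrt(36 + (-5*1)*(31 - 9)) = sqrt(36 - 5*22) = sqrt(36 - 110) = sqrt(-74) = I*sqrt(74)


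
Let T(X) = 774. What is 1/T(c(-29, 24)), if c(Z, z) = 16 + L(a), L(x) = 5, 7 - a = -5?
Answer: 1/774 ≈ 0.0012920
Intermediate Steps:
a = 12 (a = 7 - 1*(-5) = 7 + 5 = 12)
c(Z, z) = 21 (c(Z, z) = 16 + 5 = 21)
1/T(c(-29, 24)) = 1/774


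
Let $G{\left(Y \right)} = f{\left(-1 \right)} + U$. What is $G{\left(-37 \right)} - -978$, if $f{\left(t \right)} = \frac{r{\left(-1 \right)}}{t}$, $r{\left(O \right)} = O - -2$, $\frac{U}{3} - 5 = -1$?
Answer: $989$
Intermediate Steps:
$U = 12$ ($U = 15 + 3 \left(-1\right) = 15 - 3 = 12$)
$r{\left(O \right)} = 2 + O$ ($r{\left(O \right)} = O + 2 = 2 + O$)
$f{\left(t \right)} = \frac{1}{t}$ ($f{\left(t \right)} = \frac{2 - 1}{t} = 1 \frac{1}{t} = \frac{1}{t}$)
$G{\left(Y \right)} = 11$ ($G{\left(Y \right)} = \frac{1}{-1} + 12 = -1 + 12 = 11$)
$G{\left(-37 \right)} - -978 = 11 - -978 = 11 + 978 = 989$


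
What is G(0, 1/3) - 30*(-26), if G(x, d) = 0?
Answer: 780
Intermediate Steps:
G(0, 1/3) - 30*(-26) = 0 - 30*(-26) = 0 + 780 = 780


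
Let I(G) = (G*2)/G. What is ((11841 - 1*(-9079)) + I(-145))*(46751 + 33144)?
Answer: 1671563190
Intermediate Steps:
I(G) = 2 (I(G) = (2*G)/G = 2)
((11841 - 1*(-9079)) + I(-145))*(46751 + 33144) = ((11841 - 1*(-9079)) + 2)*(46751 + 33144) = ((11841 + 9079) + 2)*79895 = (20920 + 2)*79895 = 20922*79895 = 1671563190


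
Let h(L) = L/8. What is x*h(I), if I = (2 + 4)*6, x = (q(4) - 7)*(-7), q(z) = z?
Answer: 189/2 ≈ 94.500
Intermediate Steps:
x = 21 (x = (4 - 7)*(-7) = -3*(-7) = 21)
I = 36 (I = 6*6 = 36)
h(L) = L/8 (h(L) = L*(⅛) = L/8)
x*h(I) = 21*((⅛)*36) = 21*(9/2) = 189/2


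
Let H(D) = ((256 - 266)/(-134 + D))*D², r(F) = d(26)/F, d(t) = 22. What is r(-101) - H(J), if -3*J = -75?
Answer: -633648/11009 ≈ -57.557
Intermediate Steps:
J = 25 (J = -⅓*(-75) = 25)
r(F) = 22/F
H(D) = -10*D²/(-134 + D) (H(D) = (-10/(-134 + D))*D² = -10*D²/(-134 + D))
r(-101) - H(J) = 22/(-101) - (-10)*25²/(-134 + 25) = 22*(-1/101) - (-10)*625/(-109) = -22/101 - (-10)*625*(-1)/109 = -22/101 - 1*6250/109 = -22/101 - 6250/109 = -633648/11009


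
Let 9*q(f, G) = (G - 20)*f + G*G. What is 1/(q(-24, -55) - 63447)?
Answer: -9/566198 ≈ -1.5895e-5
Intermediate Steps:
q(f, G) = G²/9 + f*(-20 + G)/9 (q(f, G) = ((G - 20)*f + G*G)/9 = ((-20 + G)*f + G²)/9 = (f*(-20 + G) + G²)/9 = (G² + f*(-20 + G))/9 = G²/9 + f*(-20 + G)/9)
1/(q(-24, -55) - 63447) = 1/((-20/9*(-24) + (⅑)*(-55)² + (⅑)*(-55)*(-24)) - 63447) = 1/((160/3 + (⅑)*3025 + 440/3) - 63447) = 1/((160/3 + 3025/9 + 440/3) - 63447) = 1/(4825/9 - 63447) = 1/(-566198/9) = -9/566198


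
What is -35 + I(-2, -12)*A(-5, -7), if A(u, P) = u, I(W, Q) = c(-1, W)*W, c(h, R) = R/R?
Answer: -25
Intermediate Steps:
c(h, R) = 1
I(W, Q) = W (I(W, Q) = 1*W = W)
-35 + I(-2, -12)*A(-5, -7) = -35 - 2*(-5) = -35 + 10 = -25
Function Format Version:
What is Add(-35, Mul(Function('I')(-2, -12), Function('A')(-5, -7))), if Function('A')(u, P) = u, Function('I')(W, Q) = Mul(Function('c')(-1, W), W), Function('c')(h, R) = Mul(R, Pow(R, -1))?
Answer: -25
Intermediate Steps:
Function('c')(h, R) = 1
Function('I')(W, Q) = W (Function('I')(W, Q) = Mul(1, W) = W)
Add(-35, Mul(Function('I')(-2, -12), Function('A')(-5, -7))) = Add(-35, Mul(-2, -5)) = Add(-35, 10) = -25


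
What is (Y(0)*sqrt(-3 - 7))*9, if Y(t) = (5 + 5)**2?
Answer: 900*I*sqrt(10) ≈ 2846.1*I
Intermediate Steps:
Y(t) = 100 (Y(t) = 10**2 = 100)
(Y(0)*sqrt(-3 - 7))*9 = (100*sqrt(-3 - 7))*9 = (100*sqrt(-10))*9 = (100*(I*sqrt(10)))*9 = (100*I*sqrt(10))*9 = 900*I*sqrt(10)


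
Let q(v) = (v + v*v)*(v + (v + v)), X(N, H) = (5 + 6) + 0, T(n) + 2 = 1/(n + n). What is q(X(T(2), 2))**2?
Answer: 18974736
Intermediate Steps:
T(n) = -2 + 1/(2*n) (T(n) = -2 + 1/(n + n) = -2 + 1/(2*n))
X(N, H) = 11 (X(N, H) = 11 + 0 = 11)
q(v) = 3*v*(v + v**2) (q(v) = (v + v**2)*(v + 2*v) = (v + v**2)*(3*v) = 3*v*(v + v**2))
q(X(T(2), 2))**2 = (3*11**2*(1 + 11))**2 = (3*121*12)**2 = 4356**2 = 18974736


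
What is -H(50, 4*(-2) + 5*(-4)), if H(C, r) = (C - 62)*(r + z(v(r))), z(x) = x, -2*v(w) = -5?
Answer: -306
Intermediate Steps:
v(w) = 5/2 (v(w) = -1/2*(-5) = 5/2)
H(C, r) = (-62 + C)*(5/2 + r) (H(C, r) = (C - 62)*(r + 5/2) = (-62 + C)*(5/2 + r))
-H(50, 4*(-2) + 5*(-4)) = -(-155 - 62*(4*(-2) + 5*(-4)) + (5/2)*50 + 50*(4*(-2) + 5*(-4))) = -(-155 - 62*(-8 - 20) + 125 + 50*(-8 - 20)) = -(-155 - 62*(-28) + 125 + 50*(-28)) = -(-155 + 1736 + 125 - 1400) = -1*306 = -306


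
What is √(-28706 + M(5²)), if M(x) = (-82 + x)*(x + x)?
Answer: 14*I*√161 ≈ 177.64*I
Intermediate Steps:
M(x) = 2*x*(-82 + x) (M(x) = (-82 + x)*(2*x) = 2*x*(-82 + x))
√(-28706 + M(5²)) = √(-28706 + 2*5²*(-82 + 5²)) = √(-28706 + 2*25*(-82 + 25)) = √(-28706 + 2*25*(-57)) = √(-28706 - 2850) = √(-31556) = 14*I*√161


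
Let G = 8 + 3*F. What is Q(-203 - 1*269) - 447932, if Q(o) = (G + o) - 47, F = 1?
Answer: -448440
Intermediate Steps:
G = 11 (G = 8 + 3*1 = 8 + 3 = 11)
Q(o) = -36 + o (Q(o) = (11 + o) - 47 = -36 + o)
Q(-203 - 1*269) - 447932 = (-36 + (-203 - 1*269)) - 447932 = (-36 + (-203 - 269)) - 447932 = (-36 - 472) - 447932 = -508 - 447932 = -448440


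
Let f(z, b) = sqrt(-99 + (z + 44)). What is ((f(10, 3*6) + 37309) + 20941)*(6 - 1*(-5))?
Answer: 640750 + 33*I*sqrt(5) ≈ 6.4075e+5 + 73.79*I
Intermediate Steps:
f(z, b) = sqrt(-55 + z) (f(z, b) = sqrt(-99 + (44 + z)) = sqrt(-55 + z))
((f(10, 3*6) + 37309) + 20941)*(6 - 1*(-5)) = ((sqrt(-55 + 10) + 37309) + 20941)*(6 - 1*(-5)) = ((sqrt(-45) + 37309) + 20941)*(6 + 5) = ((3*I*sqrt(5) + 37309) + 20941)*11 = ((37309 + 3*I*sqrt(5)) + 20941)*11 = (58250 + 3*I*sqrt(5))*11 = 640750 + 33*I*sqrt(5)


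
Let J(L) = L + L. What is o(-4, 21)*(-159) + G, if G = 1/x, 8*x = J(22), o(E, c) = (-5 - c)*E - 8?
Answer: -167902/11 ≈ -15264.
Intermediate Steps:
o(E, c) = -8 + E*(-5 - c) (o(E, c) = E*(-5 - c) - 8 = -8 + E*(-5 - c))
J(L) = 2*L
x = 11/2 (x = (2*22)/8 = (⅛)*44 = 11/2 ≈ 5.5000)
G = 2/11 (G = 1/(11/2) = 2/11 ≈ 0.18182)
o(-4, 21)*(-159) + G = (-8 - 5*(-4) - 1*(-4)*21)*(-159) + 2/11 = (-8 + 20 + 84)*(-159) + 2/11 = 96*(-159) + 2/11 = -15264 + 2/11 = -167902/11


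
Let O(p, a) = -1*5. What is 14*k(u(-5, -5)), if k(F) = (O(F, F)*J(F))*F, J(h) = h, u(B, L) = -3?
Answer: -630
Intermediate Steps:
O(p, a) = -5
k(F) = -5*F² (k(F) = (-5*F)*F = -5*F²)
14*k(u(-5, -5)) = 14*(-5*(-3)²) = 14*(-5*9) = 14*(-45) = -630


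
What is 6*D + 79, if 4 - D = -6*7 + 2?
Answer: 343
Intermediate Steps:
D = 44 (D = 4 - (-6*7 + 2) = 4 - (-42 + 2) = 4 - 1*(-40) = 4 + 40 = 44)
6*D + 79 = 6*44 + 79 = 264 + 79 = 343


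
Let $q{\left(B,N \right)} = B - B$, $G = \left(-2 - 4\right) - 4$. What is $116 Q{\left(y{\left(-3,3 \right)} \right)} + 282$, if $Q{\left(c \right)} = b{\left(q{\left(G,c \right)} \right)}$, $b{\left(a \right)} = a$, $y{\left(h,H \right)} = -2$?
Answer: $282$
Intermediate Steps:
$G = -10$ ($G = -6 - 4 = -10$)
$q{\left(B,N \right)} = 0$
$Q{\left(c \right)} = 0$
$116 Q{\left(y{\left(-3,3 \right)} \right)} + 282 = 116 \cdot 0 + 282 = 0 + 282 = 282$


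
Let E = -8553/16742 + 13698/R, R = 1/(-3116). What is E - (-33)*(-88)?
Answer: -714646877577/16742 ≈ -4.2686e+7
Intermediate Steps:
R = -1/3116 ≈ -0.00032092
E = -714598258809/16742 (E = -8553/16742 + 13698/(-1/3116) = -8553*1/16742 + 13698*(-3116) = -8553/16742 - 42682968 = -714598258809/16742 ≈ -4.2683e+7)
E - (-33)*(-88) = -714598258809/16742 - (-33)*(-88) = -714598258809/16742 - 1*2904 = -714598258809/16742 - 2904 = -714646877577/16742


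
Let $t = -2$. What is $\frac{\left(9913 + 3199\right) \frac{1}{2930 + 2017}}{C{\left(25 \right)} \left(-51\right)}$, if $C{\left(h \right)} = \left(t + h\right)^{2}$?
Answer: $- \frac{13112}{133465113} \approx -9.8243 \cdot 10^{-5}$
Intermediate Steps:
$C{\left(h \right)} = \left(-2 + h\right)^{2}$
$\frac{\left(9913 + 3199\right) \frac{1}{2930 + 2017}}{C{\left(25 \right)} \left(-51\right)} = \frac{\left(9913 + 3199\right) \frac{1}{2930 + 2017}}{\left(-2 + 25\right)^{2} \left(-51\right)} = \frac{13112 \cdot \frac{1}{4947}}{23^{2} \left(-51\right)} = \frac{13112 \cdot \frac{1}{4947}}{529 \left(-51\right)} = \frac{13112}{4947 \left(-26979\right)} = \frac{13112}{4947} \left(- \frac{1}{26979}\right) = - \frac{13112}{133465113}$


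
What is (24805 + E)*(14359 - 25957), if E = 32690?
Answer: -666827010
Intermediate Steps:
(24805 + E)*(14359 - 25957) = (24805 + 32690)*(14359 - 25957) = 57495*(-11598) = -666827010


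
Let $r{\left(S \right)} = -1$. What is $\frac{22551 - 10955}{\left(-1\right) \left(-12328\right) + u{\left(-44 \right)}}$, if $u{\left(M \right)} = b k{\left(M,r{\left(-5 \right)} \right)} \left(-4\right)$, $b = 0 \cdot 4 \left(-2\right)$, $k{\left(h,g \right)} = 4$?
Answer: $\frac{2899}{3082} \approx 0.94062$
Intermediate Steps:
$b = 0$ ($b = 0 \left(-2\right) = 0$)
$u{\left(M \right)} = 0$ ($u{\left(M \right)} = 0 \cdot 4 \left(-4\right) = 0 \left(-4\right) = 0$)
$\frac{22551 - 10955}{\left(-1\right) \left(-12328\right) + u{\left(-44 \right)}} = \frac{22551 - 10955}{\left(-1\right) \left(-12328\right) + 0} = \frac{11596}{12328 + 0} = \frac{11596}{12328} = 11596 \cdot \frac{1}{12328} = \frac{2899}{3082}$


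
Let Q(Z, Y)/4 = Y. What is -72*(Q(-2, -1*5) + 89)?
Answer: -4968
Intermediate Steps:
Q(Z, Y) = 4*Y
-72*(Q(-2, -1*5) + 89) = -72*(4*(-1*5) + 89) = -72*(4*(-5) + 89) = -72*(-20 + 89) = -72*69 = -4968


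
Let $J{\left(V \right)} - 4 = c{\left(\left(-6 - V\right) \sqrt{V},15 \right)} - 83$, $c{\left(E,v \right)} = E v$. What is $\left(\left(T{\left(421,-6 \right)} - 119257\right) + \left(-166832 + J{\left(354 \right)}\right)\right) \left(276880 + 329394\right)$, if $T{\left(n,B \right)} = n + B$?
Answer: $-173244614322 - 3273879600 \sqrt{354} \approx -2.3484 \cdot 10^{11}$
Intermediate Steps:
$T{\left(n,B \right)} = B + n$
$J{\left(V \right)} = -79 + 15 \sqrt{V} \left(-6 - V\right)$ ($J{\left(V \right)} = 4 + \left(\left(-6 - V\right) \sqrt{V} 15 - 83\right) = 4 + \left(\sqrt{V} \left(-6 - V\right) 15 - 83\right) = 4 + \left(15 \sqrt{V} \left(-6 - V\right) - 83\right) = 4 + \left(-83 + 15 \sqrt{V} \left(-6 - V\right)\right) = -79 + 15 \sqrt{V} \left(-6 - V\right)$)
$\left(\left(T{\left(421,-6 \right)} - 119257\right) + \left(-166832 + J{\left(354 \right)}\right)\right) \left(276880 + 329394\right) = \left(\left(\left(-6 + 421\right) - 119257\right) - \left(166911 + 15 \sqrt{354} \left(6 + 354\right)\right)\right) \left(276880 + 329394\right) = \left(\left(415 - 119257\right) - \left(166911 + 15 \sqrt{354} \cdot 360\right)\right) 606274 = \left(-118842 - \left(166911 + 5400 \sqrt{354}\right)\right) 606274 = \left(-285753 - 5400 \sqrt{354}\right) 606274 = -173244614322 - 3273879600 \sqrt{354}$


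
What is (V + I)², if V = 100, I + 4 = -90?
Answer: 36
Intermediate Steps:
I = -94 (I = -4 - 90 = -94)
(V + I)² = (100 - 94)² = 6² = 36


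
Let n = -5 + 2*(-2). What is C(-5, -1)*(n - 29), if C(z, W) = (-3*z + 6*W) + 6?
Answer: -570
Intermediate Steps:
C(z, W) = 6 - 3*z + 6*W
n = -9 (n = -5 - 4 = -9)
C(-5, -1)*(n - 29) = (6 - 3*(-5) + 6*(-1))*(-9 - 29) = (6 + 15 - 6)*(-38) = 15*(-38) = -570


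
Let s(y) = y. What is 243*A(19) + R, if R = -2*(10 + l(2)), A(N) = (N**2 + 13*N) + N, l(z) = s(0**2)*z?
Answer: 152341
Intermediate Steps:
l(z) = 0 (l(z) = 0**2*z = 0*z = 0)
A(N) = N**2 + 14*N
R = -20 (R = -2*(10 + 0) = -2*10 = -20)
243*A(19) + R = 243*(19*(14 + 19)) - 20 = 243*(19*33) - 20 = 243*627 - 20 = 152361 - 20 = 152341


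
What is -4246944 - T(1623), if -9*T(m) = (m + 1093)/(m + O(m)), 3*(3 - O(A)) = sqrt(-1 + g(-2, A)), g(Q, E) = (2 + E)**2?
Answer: -27626369362/6505 + 2716*sqrt(165039)/15865695 ≈ -4.2469e+6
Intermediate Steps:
O(A) = 3 - sqrt(-1 + (2 + A)**2)/3
T(m) = -(1093 + m)/(9*(3 + m - sqrt(-1 + (2 + m)**2)/3)) (T(m) = -(m + 1093)/(9*(m + (3 - sqrt(-1 + (2 + m)**2)/3))) = -(1093 + m)/(9*(3 + m - sqrt(-1 + (2 + m)**2)/3)))
-4246944 - T(1623) = -4246944 - (-1093 - 1*1623)/(3*(9 - sqrt(-1 + (2 + 1623)**2) + 3*1623)) = -4246944 - (-1093 - 1623)/(3*(9 - sqrt(-1 + 1625**2) + 4869)) = -4246944 - (-2716)/(3*(9 - sqrt(-1 + 2640625) + 4869)) = -4246944 - (-2716)/(3*(9 - sqrt(2640624) + 4869)) = -4246944 - (-2716)/(3*(9 - 4*sqrt(165039) + 4869)) = -4246944 - (-2716)/(3*(4878 - 4*sqrt(165039))) = -4246944 + 2716/(3*(4878 - 4*sqrt(165039)))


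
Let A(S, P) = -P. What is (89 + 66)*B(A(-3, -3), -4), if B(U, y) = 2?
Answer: 310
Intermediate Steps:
(89 + 66)*B(A(-3, -3), -4) = (89 + 66)*2 = 155*2 = 310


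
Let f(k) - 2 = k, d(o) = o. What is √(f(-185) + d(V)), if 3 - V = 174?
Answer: I*√354 ≈ 18.815*I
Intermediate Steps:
V = -171 (V = 3 - 1*174 = 3 - 174 = -171)
f(k) = 2 + k
√(f(-185) + d(V)) = √((2 - 185) - 171) = √(-183 - 171) = √(-354) = I*√354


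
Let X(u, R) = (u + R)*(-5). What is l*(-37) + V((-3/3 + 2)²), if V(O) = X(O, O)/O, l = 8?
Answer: -306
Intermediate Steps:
X(u, R) = -5*R - 5*u (X(u, R) = (R + u)*(-5) = -5*R - 5*u)
V(O) = -10 (V(O) = (-5*O - 5*O)/O = (-10*O)/O = -10)
l*(-37) + V((-3/3 + 2)²) = 8*(-37) - 10 = -296 - 10 = -306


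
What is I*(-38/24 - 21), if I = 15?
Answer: -1355/4 ≈ -338.75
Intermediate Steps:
I*(-38/24 - 21) = 15*(-38/24 - 21) = 15*(-38*1/24 - 21) = 15*(-19/12 - 21) = 15*(-271/12) = -1355/4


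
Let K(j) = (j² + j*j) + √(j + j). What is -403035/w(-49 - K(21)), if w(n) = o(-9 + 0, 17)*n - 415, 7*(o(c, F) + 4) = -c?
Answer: -993078240/5203607 + 2552555*√42/10407214 ≈ -189.25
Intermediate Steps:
K(j) = 2*j² + √2*√j (K(j) = (j² + j²) + √(2*j) = 2*j² + √2*√j)
o(c, F) = -4 - c/7 (o(c, F) = -4 + (-c)/7 = -4 - c/7)
w(n) = -415 - 19*n/7 (w(n) = (-4 - (-9 + 0)/7)*n - 415 = (-4 - ⅐*(-9))*n - 415 = (-4 + 9/7)*n - 415 = -19*n/7 - 415 = -415 - 19*n/7)
-403035/w(-49 - K(21)) = -403035/(-415 - 19*(-49 - (2*21² + √2*√21))/7) = -403035/(-415 - 19*(-49 - (2*441 + √42))/7) = -403035/(-415 - 19*(-49 - (882 + √42))/7) = -403035/(-415 - 19*(-49 + (-882 - √42))/7) = -403035/(-415 - 19*(-931 - √42)/7) = -403035/(-415 + (2527 + 19*√42/7)) = -403035/(2112 + 19*√42/7)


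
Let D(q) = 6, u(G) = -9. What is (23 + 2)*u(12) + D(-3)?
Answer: -219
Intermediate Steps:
(23 + 2)*u(12) + D(-3) = (23 + 2)*(-9) + 6 = 25*(-9) + 6 = -225 + 6 = -219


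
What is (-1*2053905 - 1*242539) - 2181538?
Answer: -4477982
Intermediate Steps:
(-1*2053905 - 1*242539) - 2181538 = (-2053905 - 242539) - 2181538 = -2296444 - 2181538 = -4477982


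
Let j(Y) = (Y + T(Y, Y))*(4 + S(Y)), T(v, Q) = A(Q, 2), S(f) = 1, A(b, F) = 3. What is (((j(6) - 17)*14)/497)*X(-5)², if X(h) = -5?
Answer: 1400/71 ≈ 19.718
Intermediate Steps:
T(v, Q) = 3
j(Y) = 15 + 5*Y (j(Y) = (Y + 3)*(4 + 1) = (3 + Y)*5 = 15 + 5*Y)
(((j(6) - 17)*14)/497)*X(-5)² = ((((15 + 5*6) - 17)*14)/497)*(-5)² = ((((15 + 30) - 17)*14)*(1/497))*25 = (((45 - 17)*14)*(1/497))*25 = ((28*14)*(1/497))*25 = (392*(1/497))*25 = (56/71)*25 = 1400/71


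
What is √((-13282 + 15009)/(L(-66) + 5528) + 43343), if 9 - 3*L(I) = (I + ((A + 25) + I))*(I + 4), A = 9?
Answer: 2*√1198526553926/10517 ≈ 208.19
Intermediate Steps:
L(I) = 3 - (4 + I)*(34 + 2*I)/3 (L(I) = 3 - (I + ((9 + 25) + I))*(I + 4)/3 = 3 - (I + (34 + I))*(4 + I)/3 = 3 - (34 + 2*I)*(4 + I)/3 = 3 - (4 + I)*(34 + 2*I)/3)
√((-13282 + 15009)/(L(-66) + 5528) + 43343) = √((-13282 + 15009)/((-127/3 - 14*(-66) - ⅔*(-66)²) + 5528) + 43343) = √(1727/((-127/3 + 924 - ⅔*4356) + 5528) + 43343) = √(1727/((-127/3 + 924 - 2904) + 5528) + 43343) = √(1727/(-6067/3 + 5528) + 43343) = √(1727/(10517/3) + 43343) = √(1727*(3/10517) + 43343) = √(5181/10517 + 43343) = √(455843512/10517) = 2*√1198526553926/10517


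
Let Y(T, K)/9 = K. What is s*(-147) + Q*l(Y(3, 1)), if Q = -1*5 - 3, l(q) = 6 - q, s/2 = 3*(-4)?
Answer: 3552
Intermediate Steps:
Y(T, K) = 9*K
s = -24 (s = 2*(3*(-4)) = 2*(-12) = -24)
Q = -8 (Q = -5 - 3 = -8)
s*(-147) + Q*l(Y(3, 1)) = -24*(-147) - 8*(6 - 9) = 3528 - 8*(6 - 1*9) = 3528 - 8*(6 - 9) = 3528 - 8*(-3) = 3528 + 24 = 3552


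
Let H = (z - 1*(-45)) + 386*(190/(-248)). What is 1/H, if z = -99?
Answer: -62/21683 ≈ -0.0028594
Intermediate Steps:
H = -21683/62 (H = (-99 - 1*(-45)) + 386*(190/(-248)) = (-99 + 45) + 386*(190*(-1/248)) = -54 + 386*(-95/124) = -54 - 18335/62 = -21683/62 ≈ -349.73)
1/H = 1/(-21683/62) = -62/21683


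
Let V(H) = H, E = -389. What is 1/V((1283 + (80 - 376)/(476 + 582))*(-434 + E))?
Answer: -529/558454057 ≈ -9.4726e-7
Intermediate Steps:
1/V((1283 + (80 - 376)/(476 + 582))*(-434 + E)) = 1/((1283 + (80 - 376)/(476 + 582))*(-434 - 389)) = 1/((1283 - 296/1058)*(-823)) = 1/((1283 - 296*1/1058)*(-823)) = 1/((1283 - 148/529)*(-823)) = 1/((678559/529)*(-823)) = 1/(-558454057/529) = -529/558454057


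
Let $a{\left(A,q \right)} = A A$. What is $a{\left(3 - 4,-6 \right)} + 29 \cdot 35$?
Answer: $1016$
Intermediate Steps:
$a{\left(A,q \right)} = A^{2}$
$a{\left(3 - 4,-6 \right)} + 29 \cdot 35 = \left(3 - 4\right)^{2} + 29 \cdot 35 = \left(-1\right)^{2} + 1015 = 1 + 1015 = 1016$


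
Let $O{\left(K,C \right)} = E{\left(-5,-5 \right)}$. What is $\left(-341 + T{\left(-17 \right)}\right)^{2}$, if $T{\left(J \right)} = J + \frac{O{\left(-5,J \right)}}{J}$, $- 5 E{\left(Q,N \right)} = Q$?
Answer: $\frac{37051569}{289} \approx 1.2821 \cdot 10^{5}$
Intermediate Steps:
$E{\left(Q,N \right)} = - \frac{Q}{5}$
$O{\left(K,C \right)} = 1$ ($O{\left(K,C \right)} = \left(- \frac{1}{5}\right) \left(-5\right) = 1$)
$T{\left(J \right)} = J + \frac{1}{J}$ ($T{\left(J \right)} = J + 1 \frac{1}{J} = J + \frac{1}{J}$)
$\left(-341 + T{\left(-17 \right)}\right)^{2} = \left(-341 - \left(17 - \frac{1}{-17}\right)\right)^{2} = \left(-341 - \frac{290}{17}\right)^{2} = \left(- \frac{6087}{17}\right)^{2} = \frac{37051569}{289}$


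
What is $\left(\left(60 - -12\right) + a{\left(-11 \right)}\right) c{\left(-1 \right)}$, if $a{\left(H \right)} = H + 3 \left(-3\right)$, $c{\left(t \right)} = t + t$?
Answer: $-104$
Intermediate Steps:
$c{\left(t \right)} = 2 t$
$a{\left(H \right)} = -9 + H$ ($a{\left(H \right)} = H - 9 = -9 + H$)
$\left(\left(60 - -12\right) + a{\left(-11 \right)}\right) c{\left(-1 \right)} = \left(\left(60 - -12\right) - 20\right) 2 \left(-1\right) = \left(\left(60 + 12\right) - 20\right) \left(-2\right) = \left(72 - 20\right) \left(-2\right) = 52 \left(-2\right) = -104$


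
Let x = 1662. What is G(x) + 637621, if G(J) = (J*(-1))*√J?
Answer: 637621 - 1662*√1662 ≈ 5.6987e+5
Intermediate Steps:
G(J) = -J^(3/2) (G(J) = (-J)*√J = -J^(3/2))
G(x) + 637621 = -1662^(3/2) + 637621 = -1662*√1662 + 637621 = 637621 - 1662*√1662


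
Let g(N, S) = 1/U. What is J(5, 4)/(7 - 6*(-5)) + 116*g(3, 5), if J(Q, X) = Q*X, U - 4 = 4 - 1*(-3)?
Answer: 4512/407 ≈ 11.086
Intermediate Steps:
U = 11 (U = 4 + (4 - 1*(-3)) = 4 + (4 + 3) = 4 + 7 = 11)
g(N, S) = 1/11
J(5, 4)/(7 - 6*(-5)) + 116*g(3, 5) = (5*4)/(7 - 6*(-5)) + 116*(1/11) = 20/(7 + 30) + 116/11 = 20/37 + 116/11 = 4512/407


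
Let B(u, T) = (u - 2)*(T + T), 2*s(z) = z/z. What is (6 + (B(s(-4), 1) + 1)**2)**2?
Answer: 100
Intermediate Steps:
s(z) = 1/2 (s(z) = (z/z)/2 = (1/2)*1 = 1/2)
B(u, T) = 2*T*(-2 + u) (B(u, T) = (-2 + u)*(2*T) = 2*T*(-2 + u))
(6 + (B(s(-4), 1) + 1)**2)**2 = (6 + (2*1*(-2 + 1/2) + 1)**2)**2 = (6 + (2*1*(-3/2) + 1)**2)**2 = (6 + (-3 + 1)**2)**2 = (6 + (-2)**2)**2 = (6 + 4)**2 = 10**2 = 100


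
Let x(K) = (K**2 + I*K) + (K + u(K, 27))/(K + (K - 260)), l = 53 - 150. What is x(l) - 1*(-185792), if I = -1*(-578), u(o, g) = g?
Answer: 31583680/227 ≈ 1.3914e+5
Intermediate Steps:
l = -97
I = 578
x(K) = K**2 + 578*K + (27 + K)/(-260 + 2*K) (x(K) = (K**2 + 578*K) + (K + 27)/(K + (K - 260)) = (K**2 + 578*K) + (27 + K)/(K + (-260 + K)) = (K**2 + 578*K) + (27 + K)/(-260 + 2*K) = K**2 + 578*K + (27 + K)/(-260 + 2*K))
x(l) - 1*(-185792) = (27 - 150279*(-97) + 2*(-97)**3 + 896*(-97)**2)/(2*(-130 - 97)) - 1*(-185792) = (1/2)*(27 + 14577063 + 2*(-912673) + 896*9409)/(-227) + 185792 = (1/2)*(-1/227)*(27 + 14577063 - 1825346 + 8430464) + 185792 = (1/2)*(-1/227)*21182208 + 185792 = -10591104/227 + 185792 = 31583680/227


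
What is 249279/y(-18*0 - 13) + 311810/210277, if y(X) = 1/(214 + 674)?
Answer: 46546864883114/210277 ≈ 2.2136e+8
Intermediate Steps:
y(X) = 1/888
249279/y(-18*0 - 13) + 311810/210277 = 249279/(1/888) + 311810/210277 = 249279*888 + 311810*(1/210277) = 221359752 + 311810/210277 = 46546864883114/210277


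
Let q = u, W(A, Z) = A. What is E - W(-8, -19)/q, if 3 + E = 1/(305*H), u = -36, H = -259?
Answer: -2290864/710955 ≈ -3.2222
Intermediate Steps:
E = -236986/78995 (E = -3 + 1/(305*(-259)) = -3 + (1/305)*(-1/259) = -3 - 1/78995 = -236986/78995 ≈ -3.0000)
q = -36
E - W(-8, -19)/q = -236986/78995 - (-8)/(-36) = -236986/78995 - (-8)*(-1)/36 = -236986/78995 - 1*2/9 = -236986/78995 - 2/9 = -2290864/710955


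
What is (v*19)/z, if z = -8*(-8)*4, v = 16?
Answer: 19/16 ≈ 1.1875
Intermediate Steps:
z = 256 (z = 64*4 = 256)
(v*19)/z = (16*19)/256 = 304*(1/256) = 19/16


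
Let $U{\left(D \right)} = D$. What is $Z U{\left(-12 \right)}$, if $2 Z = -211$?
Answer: $1266$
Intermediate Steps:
$Z = - \frac{211}{2}$ ($Z = \frac{1}{2} \left(-211\right) = - \frac{211}{2} \approx -105.5$)
$Z U{\left(-12 \right)} = \left(- \frac{211}{2}\right) \left(-12\right) = 1266$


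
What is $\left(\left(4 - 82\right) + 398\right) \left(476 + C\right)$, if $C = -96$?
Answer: $121600$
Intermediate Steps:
$\left(\left(4 - 82\right) + 398\right) \left(476 + C\right) = \left(\left(4 - 82\right) + 398\right) \left(476 - 96\right) = \left(-78 + 398\right) 380 = 320 \cdot 380 = 121600$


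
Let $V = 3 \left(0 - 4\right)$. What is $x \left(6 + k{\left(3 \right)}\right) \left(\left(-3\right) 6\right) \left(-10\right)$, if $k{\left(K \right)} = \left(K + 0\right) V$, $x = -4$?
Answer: $21600$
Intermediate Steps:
$V = -12$ ($V = 3 \left(-4\right) = -12$)
$k{\left(K \right)} = - 12 K$ ($k{\left(K \right)} = \left(K + 0\right) \left(-12\right) = K \left(-12\right) = - 12 K$)
$x \left(6 + k{\left(3 \right)}\right) \left(\left(-3\right) 6\right) \left(-10\right) = - 4 \left(6 - 36\right) \left(\left(-3\right) 6\right) \left(-10\right) = - 4 \left(6 - 36\right) \left(-18\right) \left(-10\right) = \left(-4\right) \left(-30\right) \left(-18\right) \left(-10\right) = 120 \left(-18\right) \left(-10\right) = \left(-2160\right) \left(-10\right) = 21600$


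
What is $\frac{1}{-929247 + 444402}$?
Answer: $- \frac{1}{484845} \approx -2.0625 \cdot 10^{-6}$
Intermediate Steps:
$\frac{1}{-929247 + 444402} = \frac{1}{-484845} = - \frac{1}{484845}$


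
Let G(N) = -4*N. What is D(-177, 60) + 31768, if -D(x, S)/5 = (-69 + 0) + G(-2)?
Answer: 32073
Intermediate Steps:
D(x, S) = 305 (D(x, S) = -5*((-69 + 0) - 4*(-2)) = -5*(-69 + 8) = -5*(-61) = 305)
D(-177, 60) + 31768 = 305 + 31768 = 32073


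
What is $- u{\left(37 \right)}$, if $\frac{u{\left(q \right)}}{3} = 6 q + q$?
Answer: $-777$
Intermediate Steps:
$u{\left(q \right)} = 21 q$ ($u{\left(q \right)} = 3 \left(6 q + q\right) = 3 \cdot 7 q = 21 q$)
$- u{\left(37 \right)} = - 21 \cdot 37 = \left(-1\right) 777 = -777$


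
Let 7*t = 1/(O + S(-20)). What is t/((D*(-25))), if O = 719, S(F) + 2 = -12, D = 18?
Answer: -1/2220750 ≈ -4.5030e-7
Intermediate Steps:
S(F) = -14 (S(F) = -2 - 12 = -14)
t = 1/4935 (t = 1/(7*(719 - 14)) = (1/7)/705 = (1/7)*(1/705) = 1/4935 ≈ 0.00020263)
t/((D*(-25))) = 1/(4935*((18*(-25)))) = (1/4935)/(-450) = (1/4935)*(-1/450) = -1/2220750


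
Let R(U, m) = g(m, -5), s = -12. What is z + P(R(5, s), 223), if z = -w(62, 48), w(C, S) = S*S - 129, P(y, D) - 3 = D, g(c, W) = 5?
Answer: -1949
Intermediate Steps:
R(U, m) = 5
P(y, D) = 3 + D
w(C, S) = -129 + S² (w(C, S) = S² - 129 = -129 + S²)
z = -2175 (z = -(-129 + 48²) = -(-129 + 2304) = -1*2175 = -2175)
z + P(R(5, s), 223) = -2175 + (3 + 223) = -2175 + 226 = -1949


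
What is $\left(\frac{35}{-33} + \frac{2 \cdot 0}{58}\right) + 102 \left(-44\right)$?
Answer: $- \frac{148139}{33} \approx -4489.1$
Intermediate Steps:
$\left(\frac{35}{-33} + \frac{2 \cdot 0}{58}\right) + 102 \left(-44\right) = \left(35 \left(- \frac{1}{33}\right) + 0 \cdot \frac{1}{58}\right) - 4488 = \left(- \frac{35}{33} + 0\right) - 4488 = - \frac{35}{33} - 4488 = - \frac{148139}{33}$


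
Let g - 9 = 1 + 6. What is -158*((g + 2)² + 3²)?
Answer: -52614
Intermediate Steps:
g = 16 (g = 9 + (1 + 6) = 9 + 7 = 16)
-158*((g + 2)² + 3²) = -158*((16 + 2)² + 3²) = -158*(18² + 9) = -158*(324 + 9) = -158*333 = -52614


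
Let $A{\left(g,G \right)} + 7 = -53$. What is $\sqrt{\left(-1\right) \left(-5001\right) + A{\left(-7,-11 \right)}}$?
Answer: $9 \sqrt{61} \approx 70.292$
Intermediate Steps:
$A{\left(g,G \right)} = -60$ ($A{\left(g,G \right)} = -7 - 53 = -60$)
$\sqrt{\left(-1\right) \left(-5001\right) + A{\left(-7,-11 \right)}} = \sqrt{\left(-1\right) \left(-5001\right) - 60} = \sqrt{5001 - 60} = \sqrt{4941} = 9 \sqrt{61}$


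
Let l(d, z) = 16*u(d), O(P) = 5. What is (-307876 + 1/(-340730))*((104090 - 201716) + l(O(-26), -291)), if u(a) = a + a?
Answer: 5112217893177573/170365 ≈ 3.0007e+10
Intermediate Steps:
u(a) = 2*a
l(d, z) = 32*d (l(d, z) = 16*(2*d) = 32*d)
(-307876 + 1/(-340730))*((104090 - 201716) + l(O(-26), -291)) = (-307876 + 1/(-340730))*((104090 - 201716) + 32*5) = (-307876 - 1/340730)*(-97626 + 160) = -104902589481/340730*(-97466) = 5112217893177573/170365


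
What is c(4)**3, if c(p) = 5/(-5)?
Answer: -1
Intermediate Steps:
c(p) = -1 (c(p) = 5*(-1/5) = -1)
c(4)**3 = (-1)**3 = -1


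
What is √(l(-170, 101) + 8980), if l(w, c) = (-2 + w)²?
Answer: 2*√9641 ≈ 196.38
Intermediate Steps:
√(l(-170, 101) + 8980) = √((-2 - 170)² + 8980) = √((-172)² + 8980) = √(29584 + 8980) = √38564 = 2*√9641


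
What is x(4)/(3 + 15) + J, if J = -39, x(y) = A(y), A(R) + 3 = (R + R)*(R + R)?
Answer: -641/18 ≈ -35.611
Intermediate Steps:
A(R) = -3 + 4*R**2 (A(R) = -3 + (R + R)*(R + R) = -3 + (2*R)*(2*R) = -3 + 4*R**2)
x(y) = -3 + 4*y**2
x(4)/(3 + 15) + J = (-3 + 4*4**2)/(3 + 15) - 39 = (-3 + 4*16)/18 - 39 = (-3 + 64)/18 - 39 = (1/18)*61 - 39 = 61/18 - 39 = -641/18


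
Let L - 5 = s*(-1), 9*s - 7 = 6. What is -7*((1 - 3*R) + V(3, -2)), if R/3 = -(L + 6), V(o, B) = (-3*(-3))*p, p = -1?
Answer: -546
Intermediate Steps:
s = 13/9 (s = 7/9 + (⅑)*6 = 7/9 + ⅔ = 13/9 ≈ 1.4444)
L = 32/9 (L = 5 + (13/9)*(-1) = 5 - 13/9 = 32/9 ≈ 3.5556)
V(o, B) = -9 (V(o, B) = -3*(-3)*(-1) = 9*(-1) = -9)
R = -86/3 (R = 3*(-(32/9 + 6)) = 3*(-1*86/9) = 3*(-86/9) = -86/3 ≈ -28.667)
-7*((1 - 3*R) + V(3, -2)) = -7*((1 - 3*(-86/3)) - 9) = -7*((1 + 86) - 9) = -7*(87 - 9) = -7*78 = -546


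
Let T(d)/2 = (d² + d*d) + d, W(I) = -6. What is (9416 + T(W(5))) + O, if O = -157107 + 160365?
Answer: 12806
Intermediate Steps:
O = 3258
T(d) = 2*d + 4*d² (T(d) = 2*((d² + d*d) + d) = 2*((d² + d²) + d) = 2*(2*d² + d) = 2*(d + 2*d²) = 2*d + 4*d²)
(9416 + T(W(5))) + O = (9416 + 2*(-6)*(1 + 2*(-6))) + 3258 = (9416 + 2*(-6)*(1 - 12)) + 3258 = (9416 + 2*(-6)*(-11)) + 3258 = (9416 + 132) + 3258 = 9548 + 3258 = 12806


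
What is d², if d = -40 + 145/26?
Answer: 801025/676 ≈ 1184.9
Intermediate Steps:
d = -895/26 (d = -40 + 145*(1/26) = -40 + 145/26 = -895/26 ≈ -34.423)
d² = (-895/26)² = 801025/676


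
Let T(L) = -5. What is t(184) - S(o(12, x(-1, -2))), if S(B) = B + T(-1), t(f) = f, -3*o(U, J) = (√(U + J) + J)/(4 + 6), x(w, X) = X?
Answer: 2834/15 + √10/30 ≈ 189.04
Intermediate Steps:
o(U, J) = -J/30 - √(J + U)/30 (o(U, J) = -(√(U + J) + J)/(3*(4 + 6)) = -(√(J + U) + J)/(3*10) = -(J + √(J + U))/(3*10) = -(J/10 + √(J + U)/10)/3 = -J/30 - √(J + U)/30)
S(B) = -5 + B (S(B) = B - 5 = -5 + B)
t(184) - S(o(12, x(-1, -2))) = 184 - (-5 + (-1/30*(-2) - √(-2 + 12)/30)) = 184 - (-5 + (1/15 - √10/30)) = 184 - (-74/15 - √10/30) = 184 + (74/15 + √10/30) = 2834/15 + √10/30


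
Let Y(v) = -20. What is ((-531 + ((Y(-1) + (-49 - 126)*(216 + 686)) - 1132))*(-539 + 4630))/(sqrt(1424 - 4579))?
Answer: 652649503*I*sqrt(3155)/3155 ≈ 1.1619e+7*I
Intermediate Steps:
((-531 + ((Y(-1) + (-49 - 126)*(216 + 686)) - 1132))*(-539 + 4630))/(sqrt(1424 - 4579)) = ((-531 + ((-20 + (-49 - 126)*(216 + 686)) - 1132))*(-539 + 4630))/(sqrt(1424 - 4579)) = ((-531 + ((-20 - 175*902) - 1132))*4091)/(sqrt(-3155)) = ((-531 + ((-20 - 157850) - 1132))*4091)/((I*sqrt(3155))) = ((-531 + (-157870 - 1132))*4091)*(-I*sqrt(3155)/3155) = ((-531 - 159002)*4091)*(-I*sqrt(3155)/3155) = (-159533*4091)*(-I*sqrt(3155)/3155) = -(-652649503)*I*sqrt(3155)/3155 = 652649503*I*sqrt(3155)/3155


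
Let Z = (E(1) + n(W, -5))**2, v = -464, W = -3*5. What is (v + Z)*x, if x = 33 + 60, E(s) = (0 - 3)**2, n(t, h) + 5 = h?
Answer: -43059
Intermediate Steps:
W = -15
n(t, h) = -5 + h
E(s) = 9 (E(s) = (-3)**2 = 9)
x = 93
Z = 1 (Z = (9 + (-5 - 5))**2 = (9 - 10)**2 = (-1)**2 = 1)
(v + Z)*x = (-464 + 1)*93 = -463*93 = -43059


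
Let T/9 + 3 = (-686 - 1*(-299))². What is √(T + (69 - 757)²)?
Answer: √1821238 ≈ 1349.5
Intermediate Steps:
T = 1347894 (T = -27 + 9*(-686 - 1*(-299))² = -27 + 9*(-686 + 299)² = -27 + 9*(-387)² = -27 + 9*149769 = -27 + 1347921 = 1347894)
√(T + (69 - 757)²) = √(1347894 + (69 - 757)²) = √(1347894 + (-688)²) = √(1347894 + 473344) = √1821238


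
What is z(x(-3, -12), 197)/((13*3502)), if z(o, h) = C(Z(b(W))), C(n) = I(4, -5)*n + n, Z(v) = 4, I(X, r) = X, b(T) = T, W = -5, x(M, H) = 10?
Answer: 10/22763 ≈ 0.00043931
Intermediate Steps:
C(n) = 5*n (C(n) = 4*n + n = 5*n)
z(o, h) = 20 (z(o, h) = 5*4 = 20)
z(x(-3, -12), 197)/((13*3502)) = 20/((13*3502)) = 20/45526 = 20*(1/45526) = 10/22763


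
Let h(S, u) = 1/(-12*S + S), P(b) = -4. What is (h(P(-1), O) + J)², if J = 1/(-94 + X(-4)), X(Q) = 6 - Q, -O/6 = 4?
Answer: 25/213444 ≈ 0.00011713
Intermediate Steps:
O = -24 (O = -6*4 = -24)
h(S, u) = -1/(11*S) (h(S, u) = 1/(-11*S) = -1/(11*S))
J = -1/84 (J = 1/(-94 + (6 - 1*(-4))) = 1/(-94 + (6 + 4)) = 1/(-94 + 10) = 1/(-84) = -1/84 ≈ -0.011905)
(h(P(-1), O) + J)² = (-1/11/(-4) - 1/84)² = (-1/11*(-¼) - 1/84)² = (1/44 - 1/84)² = (5/462)² = 25/213444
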